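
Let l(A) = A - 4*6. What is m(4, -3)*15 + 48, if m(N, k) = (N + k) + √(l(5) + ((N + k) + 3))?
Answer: 63 + 15*I*√15 ≈ 63.0 + 58.095*I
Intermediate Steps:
l(A) = -24 + A (l(A) = A - 24 = -24 + A)
m(N, k) = N + k + √(-16 + N + k) (m(N, k) = (N + k) + √((-24 + 5) + ((N + k) + 3)) = (N + k) + √(-19 + (3 + N + k)) = (N + k) + √(-16 + N + k) = N + k + √(-16 + N + k))
m(4, -3)*15 + 48 = (4 - 3 + √(-16 + 4 - 3))*15 + 48 = (4 - 3 + √(-15))*15 + 48 = (4 - 3 + I*√15)*15 + 48 = (1 + I*√15)*15 + 48 = (15 + 15*I*√15) + 48 = 63 + 15*I*√15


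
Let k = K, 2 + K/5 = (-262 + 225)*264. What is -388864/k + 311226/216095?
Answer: 9923495618/1055624075 ≈ 9.4006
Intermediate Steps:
K = -48850 (K = -10 + 5*((-262 + 225)*264) = -10 + 5*(-37*264) = -10 + 5*(-9768) = -10 - 48840 = -48850)
k = -48850
-388864/k + 311226/216095 = -388864/(-48850) + 311226/216095 = -388864*(-1/48850) + 311226*(1/216095) = 194432/24425 + 311226/216095 = 9923495618/1055624075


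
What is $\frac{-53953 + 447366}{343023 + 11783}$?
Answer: $\frac{393413}{354806} \approx 1.1088$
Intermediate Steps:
$\frac{-53953 + 447366}{343023 + 11783} = \frac{393413}{354806}$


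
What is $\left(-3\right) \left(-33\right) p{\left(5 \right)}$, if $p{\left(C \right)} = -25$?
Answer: $-2475$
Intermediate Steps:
$\left(-3\right) \left(-33\right) p{\left(5 \right)} = \left(-3\right) \left(-33\right) \left(-25\right) = 99 \left(-25\right) = -2475$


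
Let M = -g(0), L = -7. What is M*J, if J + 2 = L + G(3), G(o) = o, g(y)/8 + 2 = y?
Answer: -96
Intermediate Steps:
g(y) = -16 + 8*y
M = 16 (M = -(-16 + 8*0) = -(-16 + 0) = -1*(-16) = 16)
J = -6 (J = -2 + (-7 + 3) = -2 - 4 = -6)
M*J = 16*(-6) = -96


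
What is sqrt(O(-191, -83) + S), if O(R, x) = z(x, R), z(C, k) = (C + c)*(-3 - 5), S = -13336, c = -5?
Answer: 2*I*sqrt(3158) ≈ 112.39*I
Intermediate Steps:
z(C, k) = 40 - 8*C (z(C, k) = (C - 5)*(-3 - 5) = (-5 + C)*(-8) = 40 - 8*C)
O(R, x) = 40 - 8*x
sqrt(O(-191, -83) + S) = sqrt((40 - 8*(-83)) - 13336) = sqrt((40 + 664) - 13336) = sqrt(704 - 13336) = sqrt(-12632) = 2*I*sqrt(3158)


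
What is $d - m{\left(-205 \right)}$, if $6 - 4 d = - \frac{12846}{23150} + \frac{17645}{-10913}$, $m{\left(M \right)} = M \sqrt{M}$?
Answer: $\frac{258060731}{126317975} + 205 i \sqrt{205} \approx 2.0429 + 2935.2 i$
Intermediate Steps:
$m{\left(M \right)} = M^{\frac{3}{2}}$
$d = \frac{258060731}{126317975}$ ($d = \frac{3}{2} - \frac{- \frac{12846}{23150} + \frac{17645}{-10913}}{4} = \frac{3}{2} - \frac{\left(-12846\right) \frac{1}{23150} + 17645 \left(- \frac{1}{10913}\right)}{4} = \frac{3}{2} - \frac{- \frac{6423}{11575} - \frac{17645}{10913}}{4} = \frac{3}{2} - - \frac{137167537}{252635950} = \frac{3}{2} + \frac{137167537}{252635950} = \frac{258060731}{126317975} \approx 2.0429$)
$d - m{\left(-205 \right)} = \frac{258060731}{126317975} - \left(-205\right)^{\frac{3}{2}} = \frac{258060731}{126317975} - - 205 i \sqrt{205} = \frac{258060731}{126317975} + 205 i \sqrt{205}$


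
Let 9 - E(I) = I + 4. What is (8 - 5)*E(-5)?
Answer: 30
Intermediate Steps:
E(I) = 5 - I (E(I) = 9 - (I + 4) = 9 - (4 + I) = 9 + (-4 - I) = 5 - I)
(8 - 5)*E(-5) = (8 - 5)*(5 - 1*(-5)) = 3*(5 + 5) = 3*10 = 30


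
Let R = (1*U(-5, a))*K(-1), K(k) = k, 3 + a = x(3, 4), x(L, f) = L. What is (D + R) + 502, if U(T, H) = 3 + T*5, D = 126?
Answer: 650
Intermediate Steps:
a = 0 (a = -3 + 3 = 0)
U(T, H) = 3 + 5*T
R = 22 (R = (1*(3 + 5*(-5)))*(-1) = (1*(3 - 25))*(-1) = (1*(-22))*(-1) = -22*(-1) = 22)
(D + R) + 502 = (126 + 22) + 502 = 148 + 502 = 650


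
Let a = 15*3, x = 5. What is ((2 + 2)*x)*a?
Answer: 900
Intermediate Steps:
a = 45
((2 + 2)*x)*a = ((2 + 2)*5)*45 = (4*5)*45 = 20*45 = 900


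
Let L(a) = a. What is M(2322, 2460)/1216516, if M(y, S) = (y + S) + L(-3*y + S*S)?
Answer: 1512354/304129 ≈ 4.9727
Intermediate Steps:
M(y, S) = S + S**2 - 2*y (M(y, S) = (y + S) + (-3*y + S*S) = (S + y) + (-3*y + S**2) = (S + y) + (S**2 - 3*y) = S + S**2 - 2*y)
M(2322, 2460)/1216516 = (2460 + 2460**2 - 2*2322)/1216516 = (2460 + 6051600 - 4644)*(1/1216516) = 6049416*(1/1216516) = 1512354/304129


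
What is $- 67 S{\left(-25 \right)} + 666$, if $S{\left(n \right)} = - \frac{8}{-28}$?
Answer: $\frac{4528}{7} \approx 646.86$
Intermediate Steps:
$S{\left(n \right)} = \frac{2}{7}$ ($S{\left(n \right)} = \left(-8\right) \left(- \frac{1}{28}\right) = \frac{2}{7}$)
$- 67 S{\left(-25 \right)} + 666 = \left(-67\right) \frac{2}{7} + 666 = - \frac{134}{7} + 666 = \frac{4528}{7}$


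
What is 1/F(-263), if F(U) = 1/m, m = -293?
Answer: -293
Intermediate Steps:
F(U) = -1/293 (F(U) = 1/(-293) = -1/293)
1/F(-263) = 1/(-1/293) = -293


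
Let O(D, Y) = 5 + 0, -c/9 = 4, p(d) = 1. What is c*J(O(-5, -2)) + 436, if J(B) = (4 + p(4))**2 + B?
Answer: -644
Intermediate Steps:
c = -36 (c = -9*4 = -36)
O(D, Y) = 5
J(B) = 25 + B (J(B) = (4 + 1)**2 + B = 5**2 + B = 25 + B)
c*J(O(-5, -2)) + 436 = -36*(25 + 5) + 436 = -36*30 + 436 = -1080 + 436 = -644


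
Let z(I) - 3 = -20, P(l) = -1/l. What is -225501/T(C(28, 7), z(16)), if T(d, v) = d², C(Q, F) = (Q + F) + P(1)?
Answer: -225501/1156 ≈ -195.07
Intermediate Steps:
z(I) = -17 (z(I) = 3 - 20 = -17)
C(Q, F) = -1 + F + Q (C(Q, F) = (Q + F) - 1/1 = (F + Q) - 1*1 = (F + Q) - 1 = -1 + F + Q)
-225501/T(C(28, 7), z(16)) = -225501/(-1 + 7 + 28)² = -225501/(34²) = -225501/1156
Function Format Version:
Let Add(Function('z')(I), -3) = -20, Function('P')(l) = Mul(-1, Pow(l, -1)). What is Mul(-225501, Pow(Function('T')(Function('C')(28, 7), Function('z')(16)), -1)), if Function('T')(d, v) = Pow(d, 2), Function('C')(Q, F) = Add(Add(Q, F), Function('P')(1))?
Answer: Rational(-225501, 1156) ≈ -195.07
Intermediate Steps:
Function('z')(I) = -17 (Function('z')(I) = Add(3, -20) = -17)
Function('C')(Q, F) = Add(-1, F, Q) (Function('C')(Q, F) = Add(Add(Q, F), Mul(-1, Pow(1, -1))) = Add(Add(F, Q), Mul(-1, 1)) = Add(Add(F, Q), -1) = Add(-1, F, Q))
Mul(-225501, Pow(Function('T')(Function('C')(28, 7), Function('z')(16)), -1)) = Mul(-225501, Pow(Pow(Add(-1, 7, 28), 2), -1)) = Mul(-225501, Pow(Pow(34, 2), -1)) = Mul(-225501, Pow(1156, -1)) = Mul(-225501, Rational(1, 1156)) = Rational(-225501, 1156)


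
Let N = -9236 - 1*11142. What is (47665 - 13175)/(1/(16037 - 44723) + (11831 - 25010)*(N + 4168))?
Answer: 989380140/6128235790739 ≈ 0.00016145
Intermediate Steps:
N = -20378 (N = -9236 - 11142 = -20378)
(47665 - 13175)/(1/(16037 - 44723) + (11831 - 25010)*(N + 4168)) = (47665 - 13175)/(1/(16037 - 44723) + (11831 - 25010)*(-20378 + 4168)) = 34490/(1/(-28686) - 13179*(-16210)) = 34490/(-1/28686 + 213631590) = 34490/(6128235790739/28686) = 34490*(28686/6128235790739) = 989380140/6128235790739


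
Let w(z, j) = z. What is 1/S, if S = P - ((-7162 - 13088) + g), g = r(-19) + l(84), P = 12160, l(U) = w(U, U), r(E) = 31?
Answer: 1/32295 ≈ 3.0965e-5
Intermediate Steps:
l(U) = U
g = 115 (g = 31 + 84 = 115)
S = 32295 (S = 12160 - ((-7162 - 13088) + 115) = 12160 - (-20250 + 115) = 12160 - 1*(-20135) = 12160 + 20135 = 32295)
1/S = 1/32295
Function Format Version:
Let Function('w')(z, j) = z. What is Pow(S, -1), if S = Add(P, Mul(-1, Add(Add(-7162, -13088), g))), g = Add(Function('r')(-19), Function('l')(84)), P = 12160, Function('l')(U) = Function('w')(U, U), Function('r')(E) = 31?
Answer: Rational(1, 32295) ≈ 3.0965e-5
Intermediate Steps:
Function('l')(U) = U
g = 115 (g = Add(31, 84) = 115)
S = 32295 (S = Add(12160, Mul(-1, Add(Add(-7162, -13088), 115))) = Add(12160, Mul(-1, Add(-20250, 115))) = Add(12160, Mul(-1, -20135)) = Add(12160, 20135) = 32295)
Pow(S, -1) = Pow(32295, -1) = Rational(1, 32295)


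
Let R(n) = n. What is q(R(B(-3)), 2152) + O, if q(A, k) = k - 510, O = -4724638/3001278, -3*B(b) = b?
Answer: 2461686919/1500639 ≈ 1640.4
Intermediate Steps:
B(b) = -b/3
O = -2362319/1500639 (O = -4724638*1/3001278 = -2362319/1500639 ≈ -1.5742)
q(A, k) = -510 + k
q(R(B(-3)), 2152) + O = (-510 + 2152) - 2362319/1500639 = 1642 - 2362319/1500639 = 2461686919/1500639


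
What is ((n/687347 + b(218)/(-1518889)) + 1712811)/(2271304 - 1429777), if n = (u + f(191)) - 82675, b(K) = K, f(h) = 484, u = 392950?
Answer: 198686851136582202/97617487076052949 ≈ 2.0354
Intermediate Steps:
n = 310759 (n = (392950 + 484) - 82675 = 393434 - 82675 = 310759)
((n/687347 + b(218)/(-1518889)) + 1712811)/(2271304 - 1429777) = ((310759/687347 + 218/(-1518889)) + 1712811)/(2271304 - 1429777) = ((310759*(1/687347) + 218*(-1/1518889)) + 1712811)/841527 = ((310759/687347 - 218/1518889) + 1712811)*(1/841527) = (471858585105/1044003797483 + 1712811)*(1/841527) = (1788181660229239818/1044003797483)*(1/841527) = 198686851136582202/97617487076052949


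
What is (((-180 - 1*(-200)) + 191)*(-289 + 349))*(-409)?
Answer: -5177940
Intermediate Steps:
(((-180 - 1*(-200)) + 191)*(-289 + 349))*(-409) = (((-180 + 200) + 191)*60)*(-409) = ((20 + 191)*60)*(-409) = (211*60)*(-409) = 12660*(-409) = -5177940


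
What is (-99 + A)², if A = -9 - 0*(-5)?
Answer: 11664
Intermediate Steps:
A = -9 (A = -9 - 1*0 = -9 + 0 = -9)
(-99 + A)² = (-99 - 9)² = (-108)² = 11664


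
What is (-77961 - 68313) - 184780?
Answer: -331054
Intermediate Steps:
(-77961 - 68313) - 184780 = -146274 - 184780 = -331054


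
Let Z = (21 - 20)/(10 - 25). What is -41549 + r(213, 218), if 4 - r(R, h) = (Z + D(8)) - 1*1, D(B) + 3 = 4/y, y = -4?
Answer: -623099/15 ≈ -41540.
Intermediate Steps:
D(B) = -4 (D(B) = -3 + 4/(-4) = -3 + 4*(-¼) = -3 - 1 = -4)
Z = -1/15 (Z = 1/(-15) = 1*(-1/15) = -1/15 ≈ -0.066667)
r(R, h) = 136/15 (r(R, h) = 4 - ((-1/15 - 4) - 1*1) = 4 - (-61/15 - 1) = 4 - 1*(-76/15) = 4 + 76/15 = 136/15)
-41549 + r(213, 218) = -41549 + 136/15 = -623099/15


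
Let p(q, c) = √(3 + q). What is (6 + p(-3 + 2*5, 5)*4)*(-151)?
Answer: -906 - 604*√10 ≈ -2816.0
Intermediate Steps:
(6 + p(-3 + 2*5, 5)*4)*(-151) = (6 + √(3 + (-3 + 2*5))*4)*(-151) = (6 + √(3 + (-3 + 10))*4)*(-151) = (6 + √(3 + 7)*4)*(-151) = (6 + √10*4)*(-151) = (6 + 4*√10)*(-151) = -906 - 604*√10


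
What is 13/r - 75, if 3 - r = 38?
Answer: -2638/35 ≈ -75.371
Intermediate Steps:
r = -35 (r = 3 - 1*38 = 3 - 38 = -35)
13/r - 75 = 13/(-35) - 75 = -1/35*13 - 75 = -13/35 - 75 = -2638/35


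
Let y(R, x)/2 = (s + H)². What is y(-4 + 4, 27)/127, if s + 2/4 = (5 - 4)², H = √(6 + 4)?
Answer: 41/254 + 2*√10/127 ≈ 0.21122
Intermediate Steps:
H = √10 ≈ 3.1623
s = ½ (s = -½ + (5 - 4)² = -½ + 1² = -½ + 1 = ½ ≈ 0.50000)
y(R, x) = 2*(½ + √10)²
y(-4 + 4, 27)/127 = (41/2 + 2*√10)/127 = (41/2 + 2*√10)*(1/127) = 41/254 + 2*√10/127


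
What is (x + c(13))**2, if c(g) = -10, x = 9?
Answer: 1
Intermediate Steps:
(x + c(13))**2 = (9 - 10)**2 = (-1)**2 = 1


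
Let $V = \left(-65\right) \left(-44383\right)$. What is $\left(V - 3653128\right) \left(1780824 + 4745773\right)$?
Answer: $-5013947193101$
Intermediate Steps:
$V = 2884895$
$\left(V - 3653128\right) \left(1780824 + 4745773\right) = \left(2884895 - 3653128\right) \left(1780824 + 4745773\right) = \left(-768233\right) 6526597 = -5013947193101$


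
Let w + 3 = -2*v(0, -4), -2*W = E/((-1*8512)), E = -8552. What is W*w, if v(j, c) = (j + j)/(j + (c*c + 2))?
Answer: 3207/2128 ≈ 1.5070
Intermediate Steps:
W = -1069/2128 (W = -(-4276)/((-1*8512)) = -(-4276)/(-8512) = -(-4276)*(-1)/8512 = -½*1069/1064 = -1069/2128 ≈ -0.50235)
v(j, c) = 2*j/(2 + j + c²) (v(j, c) = (2*j)/(j + (c² + 2)) = (2*j)/(j + (2 + c²)) = (2*j)/(2 + j + c²) = 2*j/(2 + j + c²))
w = -3 (w = -3 - 4*0/(2 + 0 + (-4)²) = -3 - 4*0/(2 + 0 + 16) = -3 - 4*0/18 = -3 - 2*0 = -3 + 0 = -3)
W*w = -1069/2128*(-3) = 3207/2128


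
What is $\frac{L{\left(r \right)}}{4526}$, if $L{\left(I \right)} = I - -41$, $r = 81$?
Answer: $\frac{61}{2263} \approx 0.026955$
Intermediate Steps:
$L{\left(I \right)} = 41 + I$ ($L{\left(I \right)} = I + 41 = 41 + I$)
$\frac{L{\left(r \right)}}{4526} = \frac{41 + 81}{4526} = 122 \cdot \frac{1}{4526} = \frac{61}{2263}$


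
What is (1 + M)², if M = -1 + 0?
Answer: 0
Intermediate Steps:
M = -1
(1 + M)² = (1 - 1)² = 0² = 0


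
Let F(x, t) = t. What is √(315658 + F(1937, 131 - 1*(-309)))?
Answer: 3*√35122 ≈ 562.23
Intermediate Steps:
√(315658 + F(1937, 131 - 1*(-309))) = √(315658 + (131 - 1*(-309))) = √(315658 + (131 + 309)) = √(315658 + 440) = √316098 = 3*√35122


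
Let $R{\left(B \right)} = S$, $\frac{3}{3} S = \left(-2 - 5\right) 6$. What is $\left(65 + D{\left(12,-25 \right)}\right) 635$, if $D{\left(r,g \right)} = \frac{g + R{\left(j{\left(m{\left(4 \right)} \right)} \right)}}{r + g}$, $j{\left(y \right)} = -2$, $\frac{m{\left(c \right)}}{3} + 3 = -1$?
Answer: $\frac{579120}{13} \approx 44548.0$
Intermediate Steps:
$m{\left(c \right)} = -12$ ($m{\left(c \right)} = -9 + 3 \left(-1\right) = -9 - 3 = -12$)
$S = -42$ ($S = \left(-2 - 5\right) 6 = \left(-7\right) 6 = -42$)
$R{\left(B \right)} = -42$
$D{\left(r,g \right)} = \frac{-42 + g}{g + r}$ ($D{\left(r,g \right)} = \frac{g - 42}{r + g} = \frac{-42 + g}{g + r}$)
$\left(65 + D{\left(12,-25 \right)}\right) 635 = \left(65 + \frac{-42 - 25}{-25 + 12}\right) 635 = \left(65 + \frac{1}{-13} \left(-67\right)\right) 635 = \left(65 - - \frac{67}{13}\right) 635 = \left(65 + \frac{67}{13}\right) 635 = \frac{912}{13} \cdot 635 = \frac{579120}{13}$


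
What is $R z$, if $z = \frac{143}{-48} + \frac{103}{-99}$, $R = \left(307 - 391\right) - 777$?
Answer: $\frac{1827329}{528} \approx 3460.9$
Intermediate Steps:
$R = -861$ ($R = -84 - 777 = -861$)
$z = - \frac{6367}{1584}$ ($z = 143 \left(- \frac{1}{48}\right) + 103 \left(- \frac{1}{99}\right) = - \frac{143}{48} - \frac{103}{99} = - \frac{6367}{1584} \approx -4.0196$)
$R z = \left(-861\right) \left(- \frac{6367}{1584}\right) = \frac{1827329}{528}$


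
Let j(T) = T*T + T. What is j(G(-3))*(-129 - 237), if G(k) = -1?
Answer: 0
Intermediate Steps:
j(T) = T + T² (j(T) = T² + T = T + T²)
j(G(-3))*(-129 - 237) = (-(1 - 1))*(-129 - 237) = -1*0*(-366) = 0*(-366) = 0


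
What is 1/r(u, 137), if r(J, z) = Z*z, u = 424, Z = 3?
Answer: 1/411 ≈ 0.0024331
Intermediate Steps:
r(J, z) = 3*z
1/r(u, 137) = 1/(3*137) = 1/411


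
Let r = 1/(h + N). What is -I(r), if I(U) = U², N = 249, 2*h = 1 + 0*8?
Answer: -4/249001 ≈ -1.6064e-5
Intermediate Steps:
h = ½ (h = (1 + 0*8)/2 = (1 + 0)/2 = (½)*1 = ½ ≈ 0.50000)
r = 2/499 (r = 1/(½ + 249) = 1/(499/2) = 2/499 ≈ 0.0040080)
-I(r) = -(2/499)² = -1*4/249001 = -4/249001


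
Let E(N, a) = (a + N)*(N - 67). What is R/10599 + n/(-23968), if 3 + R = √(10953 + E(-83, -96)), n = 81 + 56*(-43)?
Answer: 8197323/84678944 + √37803/10599 ≈ 0.11515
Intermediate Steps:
E(N, a) = (-67 + N)*(N + a) (E(N, a) = (N + a)*(-67 + N) = (-67 + N)*(N + a))
n = -2327 (n = 81 - 2408 = -2327)
R = -3 + √37803 (R = -3 + √(10953 + ((-83)² - 67*(-83) - 67*(-96) - 83*(-96))) = -3 + √(10953 + (6889 + 5561 + 6432 + 7968)) = -3 + √(10953 + 26850) = -3 + √37803 ≈ 191.43)
R/10599 + n/(-23968) = (-3 + √37803)/10599 - 2327/(-23968) = (-3 + √37803)*(1/10599) - 2327*(-1/23968) = (-1/3533 + √37803/10599) + 2327/23968 = 8197323/84678944 + √37803/10599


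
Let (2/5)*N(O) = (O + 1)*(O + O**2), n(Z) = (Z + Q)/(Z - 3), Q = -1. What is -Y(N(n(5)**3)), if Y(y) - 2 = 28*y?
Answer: -45362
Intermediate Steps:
n(Z) = (-1 + Z)/(-3 + Z) (n(Z) = (Z - 1)/(Z - 3) = (-1 + Z)/(-3 + Z))
N(O) = 5*(1 + O)*(O + O**2)/2 (N(O) = 5*((O + 1)*(O + O**2))/2 = 5*((1 + O)*(O + O**2))/2 = 5*(1 + O)*(O + O**2)/2)
Y(y) = 2 + 28*y
-Y(N(n(5)**3)) = -(2 + 28*(5*((-1 + 5)/(-3 + 5))**3*(1 + (((-1 + 5)/(-3 + 5))**3)**2 + 2*((-1 + 5)/(-3 + 5))**3)/2)) = -(2 + 28*(5*(4/2)**3*(1 + ((4/2)**3)**2 + 2*(4/2)**3)/2)) = -(2 + 28*(5*((1/2)*4)**3*(1 + (((1/2)*4)**3)**2 + 2*((1/2)*4)**3)/2)) = -(2 + 28*((5/2)*2**3*(1 + (2**3)**2 + 2*2**3))) = -(2 + 28*((5/2)*8*(1 + 8**2 + 2*8))) = -(2 + 28*((5/2)*8*(1 + 64 + 16))) = -(2 + 28*((5/2)*8*81)) = -(2 + 28*1620) = -(2 + 45360) = -1*45362 = -45362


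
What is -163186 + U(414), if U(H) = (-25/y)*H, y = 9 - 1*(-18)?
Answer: -490708/3 ≈ -1.6357e+5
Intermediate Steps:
y = 27 (y = 9 + 18 = 27)
U(H) = -25*H/27 (U(H) = (-25/27)*H = (-25*1/27)*H = -25*H/27)
-163186 + U(414) = -163186 - 25/27*414 = -163186 - 1150/3 = -490708/3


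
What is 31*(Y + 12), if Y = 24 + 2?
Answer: 1178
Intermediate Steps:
Y = 26
31*(Y + 12) = 31*(26 + 12) = 31*38 = 1178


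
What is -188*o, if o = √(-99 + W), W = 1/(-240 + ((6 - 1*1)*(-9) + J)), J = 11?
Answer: -94*I*√7432798/137 ≈ -1870.6*I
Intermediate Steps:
W = -1/274 (W = 1/(-240 + ((6 - 1*1)*(-9) + 11)) = 1/(-240 + ((6 - 1)*(-9) + 11)) = 1/(-240 + (5*(-9) + 11)) = 1/(-240 + (-45 + 11)) = 1/(-240 - 34) = 1/(-274) = -1/274 ≈ -0.0036496)
o = I*√7432798/274 (o = √(-99 - 1/274) = √(-27127/274) = I*√7432798/274 ≈ 9.9501*I)
-188*o = -94*I*√7432798/137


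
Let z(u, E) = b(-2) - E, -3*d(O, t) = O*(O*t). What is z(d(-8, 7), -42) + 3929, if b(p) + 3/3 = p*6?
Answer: 3958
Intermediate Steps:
d(O, t) = -t*O²/3 (d(O, t) = -O*O*t/3 = -t*O²/3)
b(p) = -1 + 6*p (b(p) = -1 + p*6 = -1 + 6*p)
z(u, E) = -13 - E (z(u, E) = (-1 + 6*(-2)) - E = (-1 - 12) - E = -13 - E)
z(d(-8, 7), -42) + 3929 = (-13 - 1*(-42)) + 3929 = (-13 + 42) + 3929 = 29 + 3929 = 3958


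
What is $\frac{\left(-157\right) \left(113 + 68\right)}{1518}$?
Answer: $- \frac{28417}{1518} \approx -18.72$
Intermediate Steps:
$\frac{\left(-157\right) \left(113 + 68\right)}{1518} = \left(-157\right) 181 \cdot \frac{1}{1518} = \left(-28417\right) \frac{1}{1518} = - \frac{28417}{1518}$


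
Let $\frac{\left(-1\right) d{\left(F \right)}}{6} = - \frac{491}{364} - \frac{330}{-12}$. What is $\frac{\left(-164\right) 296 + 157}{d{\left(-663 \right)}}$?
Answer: $\frac{2935478}{9519} \approx 308.38$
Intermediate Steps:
$d{\left(F \right)} = - \frac{28557}{182}$ ($d{\left(F \right)} = - 6 \left(- \frac{491}{364} - \frac{330}{-12}\right) = - 6 \left(\left(-491\right) \frac{1}{364} - - \frac{55}{2}\right) = - 6 \left(- \frac{491}{364} + \frac{55}{2}\right) = \left(-6\right) \frac{9519}{364} = - \frac{28557}{182}$)
$\frac{\left(-164\right) 296 + 157}{d{\left(-663 \right)}} = \frac{\left(-164\right) 296 + 157}{- \frac{28557}{182}} = \left(-48544 + 157\right) \left(- \frac{182}{28557}\right) = \left(-48387\right) \left(- \frac{182}{28557}\right) = \frac{2935478}{9519}$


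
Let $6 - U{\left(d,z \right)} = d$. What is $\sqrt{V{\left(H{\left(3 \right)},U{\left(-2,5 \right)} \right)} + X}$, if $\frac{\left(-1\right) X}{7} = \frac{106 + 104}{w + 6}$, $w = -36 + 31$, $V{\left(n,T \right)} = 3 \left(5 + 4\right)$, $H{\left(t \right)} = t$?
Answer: $i \sqrt{1443} \approx 37.987 i$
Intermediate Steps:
$U{\left(d,z \right)} = 6 - d$
$V{\left(n,T \right)} = 27$ ($V{\left(n,T \right)} = 3 \cdot 9 = 27$)
$w = -5$
$X = -1470$ ($X = - 7 \frac{106 + 104}{-5 + 6} = - 7 \cdot \frac{210}{1} = - 7 \cdot 210 \cdot 1 = \left(-7\right) 210 = -1470$)
$\sqrt{V{\left(H{\left(3 \right)},U{\left(-2,5 \right)} \right)} + X} = \sqrt{27 - 1470} = \sqrt{-1443} = i \sqrt{1443}$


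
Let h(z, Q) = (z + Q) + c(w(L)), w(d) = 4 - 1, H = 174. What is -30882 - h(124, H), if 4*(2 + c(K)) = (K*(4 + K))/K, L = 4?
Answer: -124719/4 ≈ -31180.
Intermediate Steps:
w(d) = 3
c(K) = -1 + K/4 (c(K) = -2 + ((K*(4 + K))/K)/4 = -2 + (4 + K)/4 = -2 + (1 + K/4) = -1 + K/4)
h(z, Q) = -¼ + Q + z (h(z, Q) = (z + Q) + (-1 + (¼)*3) = (Q + z) + (-1 + ¾) = (Q + z) - ¼ = -¼ + Q + z)
-30882 - h(124, H) = -30882 - (-¼ + 174 + 124) = -30882 - 1*1191/4 = -30882 - 1191/4 = -124719/4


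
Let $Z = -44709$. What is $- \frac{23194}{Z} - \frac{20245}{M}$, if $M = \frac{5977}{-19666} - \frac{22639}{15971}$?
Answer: $\frac{94767360374858128}{8057712922623} \approx 11761.0$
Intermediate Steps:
$M = - \frac{540677241}{314085686}$ ($M = 5977 \left(- \frac{1}{19666}\right) - \frac{22639}{15971} = - \frac{5977}{19666} - \frac{22639}{15971} = - \frac{540677241}{314085686} \approx -1.7214$)
$- \frac{23194}{Z} - \frac{20245}{M} = - \frac{23194}{-44709} - \frac{20245}{- \frac{540677241}{314085686}} = \left(-23194\right) \left(- \frac{1}{44709}\right) - - \frac{6358664713070}{540677241} = \frac{23194}{44709} + \frac{6358664713070}{540677241} = \frac{94767360374858128}{8057712922623}$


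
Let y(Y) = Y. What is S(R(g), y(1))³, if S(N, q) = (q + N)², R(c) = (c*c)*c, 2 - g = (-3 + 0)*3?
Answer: 5585027926119911424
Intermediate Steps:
g = 11 (g = 2 - (-3 + 0)*3 = 2 - (-3)*3 = 2 - 1*(-9) = 2 + 9 = 11)
R(c) = c³ (R(c) = c²*c = c³)
S(N, q) = (N + q)²
S(R(g), y(1))³ = ((11³ + 1)²)³ = ((1331 + 1)²)³ = (1332²)³ = 1774224³ = 5585027926119911424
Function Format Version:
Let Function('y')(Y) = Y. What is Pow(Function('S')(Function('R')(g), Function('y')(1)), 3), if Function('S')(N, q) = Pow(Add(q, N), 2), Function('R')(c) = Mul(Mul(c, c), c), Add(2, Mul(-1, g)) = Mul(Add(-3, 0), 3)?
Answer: 5585027926119911424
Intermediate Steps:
g = 11 (g = Add(2, Mul(-1, Mul(Add(-3, 0), 3))) = Add(2, Mul(-1, Mul(-3, 3))) = Add(2, Mul(-1, -9)) = Add(2, 9) = 11)
Function('R')(c) = Pow(c, 3) (Function('R')(c) = Mul(Pow(c, 2), c) = Pow(c, 3))
Function('S')(N, q) = Pow(Add(N, q), 2)
Pow(Function('S')(Function('R')(g), Function('y')(1)), 3) = Pow(Pow(Add(Pow(11, 3), 1), 2), 3) = Pow(Pow(Add(1331, 1), 2), 3) = Pow(Pow(1332, 2), 3) = Pow(1774224, 3) = 5585027926119911424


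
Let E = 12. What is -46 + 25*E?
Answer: 254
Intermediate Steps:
-46 + 25*E = -46 + 25*12 = -46 + 300 = 254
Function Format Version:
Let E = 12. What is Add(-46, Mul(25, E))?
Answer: 254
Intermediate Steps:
Add(-46, Mul(25, E)) = Add(-46, Mul(25, 12)) = Add(-46, 300) = 254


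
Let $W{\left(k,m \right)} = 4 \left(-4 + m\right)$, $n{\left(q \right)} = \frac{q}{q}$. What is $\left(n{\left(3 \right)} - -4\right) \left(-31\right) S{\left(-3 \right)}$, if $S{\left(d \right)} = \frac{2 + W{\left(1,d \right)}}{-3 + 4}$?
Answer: $4030$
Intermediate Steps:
$n{\left(q \right)} = 1$
$W{\left(k,m \right)} = -16 + 4 m$
$S{\left(d \right)} = -14 + 4 d$ ($S{\left(d \right)} = \frac{2 + \left(-16 + 4 d\right)}{-3 + 4} = \frac{-14 + 4 d}{1} = \left(-14 + 4 d\right) 1 = -14 + 4 d$)
$\left(n{\left(3 \right)} - -4\right) \left(-31\right) S{\left(-3 \right)} = \left(1 - -4\right) \left(-31\right) \left(-14 + 4 \left(-3\right)\right) = \left(1 + 4\right) \left(-31\right) \left(-14 - 12\right) = 5 \left(-31\right) \left(-26\right) = \left(-155\right) \left(-26\right) = 4030$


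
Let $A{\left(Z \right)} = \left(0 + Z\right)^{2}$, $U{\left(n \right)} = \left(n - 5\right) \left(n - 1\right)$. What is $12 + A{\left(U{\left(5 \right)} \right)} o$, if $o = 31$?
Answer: $12$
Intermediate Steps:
$U{\left(n \right)} = \left(-1 + n\right) \left(-5 + n\right)$ ($U{\left(n \right)} = \left(-5 + n\right) \left(-1 + n\right) = \left(-1 + n\right) \left(-5 + n\right)$)
$A{\left(Z \right)} = Z^{2}$
$12 + A{\left(U{\left(5 \right)} \right)} o = 12 + \left(5 + 5^{2} - 30\right)^{2} \cdot 31 = 12 + \left(5 + 25 - 30\right)^{2} \cdot 31 = 12 + 0^{2} \cdot 31 = 12 + 0 \cdot 31 = 12 + 0 = 12$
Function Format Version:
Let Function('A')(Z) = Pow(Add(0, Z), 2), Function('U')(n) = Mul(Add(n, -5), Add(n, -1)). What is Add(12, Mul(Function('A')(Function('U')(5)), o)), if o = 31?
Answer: 12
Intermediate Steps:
Function('U')(n) = Mul(Add(-1, n), Add(-5, n)) (Function('U')(n) = Mul(Add(-5, n), Add(-1, n)) = Mul(Add(-1, n), Add(-5, n)))
Function('A')(Z) = Pow(Z, 2)
Add(12, Mul(Function('A')(Function('U')(5)), o)) = Add(12, Mul(Pow(Add(5, Pow(5, 2), Mul(-6, 5)), 2), 31)) = Add(12, Mul(Pow(Add(5, 25, -30), 2), 31)) = Add(12, Mul(Pow(0, 2), 31)) = Add(12, Mul(0, 31)) = Add(12, 0) = 12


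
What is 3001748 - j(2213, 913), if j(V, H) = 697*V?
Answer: 1459287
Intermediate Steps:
3001748 - j(2213, 913) = 3001748 - 697*2213 = 3001748 - 1*1542461 = 3001748 - 1542461 = 1459287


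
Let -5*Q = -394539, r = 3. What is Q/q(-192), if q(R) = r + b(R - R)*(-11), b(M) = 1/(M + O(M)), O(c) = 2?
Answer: -789078/25 ≈ -31563.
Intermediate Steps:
Q = 394539/5 (Q = -⅕*(-394539) = 394539/5 ≈ 78908.)
b(M) = 1/(2 + M) (b(M) = 1/(M + 2) = 1/(2 + M))
q(R) = -5/2 (q(R) = 3 - 11/(2 + (R - R)) = 3 - 11/(2 + 0) = 3 - 11/2 = -5/2)
Q/q(-192) = 394539/(5*(-5/2)) = (394539/5)*(-⅖) = -789078/25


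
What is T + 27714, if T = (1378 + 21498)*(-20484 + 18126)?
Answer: -53913894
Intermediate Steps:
T = -53941608 (T = 22876*(-2358) = -53941608)
T + 27714 = -53941608 + 27714 = -53913894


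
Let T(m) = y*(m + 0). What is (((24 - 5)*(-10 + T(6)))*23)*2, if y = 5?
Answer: 17480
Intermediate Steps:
T(m) = 5*m (T(m) = 5*(m + 0) = 5*m)
(((24 - 5)*(-10 + T(6)))*23)*2 = (((24 - 5)*(-10 + 5*6))*23)*2 = ((19*(-10 + 30))*23)*2 = ((19*20)*23)*2 = (380*23)*2 = 8740*2 = 17480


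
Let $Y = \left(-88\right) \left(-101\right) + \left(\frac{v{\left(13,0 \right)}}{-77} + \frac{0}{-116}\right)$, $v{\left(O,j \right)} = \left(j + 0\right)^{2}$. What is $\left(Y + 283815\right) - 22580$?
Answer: $270123$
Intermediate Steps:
$v{\left(O,j \right)} = j^{2}$
$Y = 8888$ ($Y = \left(-88\right) \left(-101\right) + \left(\frac{0^{2}}{-77} + \frac{0}{-116}\right) = 8888 + \left(0 \left(- \frac{1}{77}\right) + 0 \left(- \frac{1}{116}\right)\right) = 8888 + \left(0 + 0\right) = 8888 + 0 = 8888$)
$\left(Y + 283815\right) - 22580 = \left(8888 + 283815\right) - 22580 = 292703 - 22580 = 270123$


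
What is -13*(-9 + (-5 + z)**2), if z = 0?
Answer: -208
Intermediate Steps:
-13*(-9 + (-5 + z)**2) = -13*(-9 + (-5 + 0)**2) = -13*(-9 + (-5)**2) = -13*(-9 + 25) = -13*16 = -208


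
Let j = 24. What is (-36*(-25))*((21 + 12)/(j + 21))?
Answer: 660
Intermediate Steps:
(-36*(-25))*((21 + 12)/(j + 21)) = (-36*(-25))*((21 + 12)/(24 + 21)) = 900*(33/45) = 900*(33*(1/45)) = 900*(11/15) = 660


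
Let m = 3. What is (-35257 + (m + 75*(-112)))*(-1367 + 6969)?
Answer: -244549708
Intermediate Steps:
(-35257 + (m + 75*(-112)))*(-1367 + 6969) = (-35257 + (3 + 75*(-112)))*(-1367 + 6969) = (-35257 + (3 - 8400))*5602 = (-35257 - 8397)*5602 = -43654*5602 = -244549708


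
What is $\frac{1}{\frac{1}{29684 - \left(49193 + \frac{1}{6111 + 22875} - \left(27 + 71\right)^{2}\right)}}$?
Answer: $- \frac{287106331}{28986} \approx -9905.0$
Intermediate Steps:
$\frac{1}{\frac{1}{29684 - \left(49193 + \frac{1}{6111 + 22875} - \left(27 + 71\right)^{2}\right)}} = \frac{1}{\frac{1}{29684 + \left(\left(98^{2} - \frac{1}{28986}\right) - 49193\right)}} = \frac{1}{\frac{1}{29684 + \left(\left(9604 - \frac{1}{28986}\right) - 49193\right)}} = \frac{1}{\frac{1}{29684 + \left(\frac{278381543}{28986} - 49193\right)}} = \frac{1}{\frac{1}{29684 - \frac{1147526755}{28986}}} = \frac{1}{\frac{1}{- \frac{287106331}{28986}}} = \frac{1}{- \frac{28986}{287106331}} = - \frac{287106331}{28986}$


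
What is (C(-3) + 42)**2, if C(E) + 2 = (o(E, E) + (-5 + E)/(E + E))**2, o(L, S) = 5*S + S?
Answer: 8179600/81 ≈ 1.0098e+5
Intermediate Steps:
o(L, S) = 6*S
C(E) = -2 + (6*E + (-5 + E)/(2*E))**2 (C(E) = -2 + (6*E + (-5 + E)/(E + E))**2 = -2 + (6*E + (-5 + E)/((2*E)))**2 = -2 + (6*E + (-5 + E)*(1/(2*E)))**2 = -2 + (6*E + (-5 + E)/(2*E))**2)
(C(-3) + 42)**2 = ((-2 + (1/4)*(-5 - 3 + 12*(-3)**2)**2/(-3)**2) + 42)**2 = ((-2 + (1/4)*(1/9)*(-5 - 3 + 12*9)**2) + 42)**2 = ((-2 + (1/4)*(1/9)*(-5 - 3 + 108)**2) + 42)**2 = ((-2 + (1/4)*(1/9)*100**2) + 42)**2 = ((-2 + (1/4)*(1/9)*10000) + 42)**2 = ((-2 + 2500/9) + 42)**2 = (2482/9 + 42)**2 = (2860/9)**2 = 8179600/81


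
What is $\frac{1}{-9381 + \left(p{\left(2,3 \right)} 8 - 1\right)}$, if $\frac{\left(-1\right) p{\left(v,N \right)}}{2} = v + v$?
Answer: $- \frac{1}{9446} \approx -0.00010586$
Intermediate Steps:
$p{\left(v,N \right)} = - 4 v$ ($p{\left(v,N \right)} = - 2 \left(v + v\right) = - 2 \cdot 2 v = - 4 v$)
$\frac{1}{-9381 + \left(p{\left(2,3 \right)} 8 - 1\right)} = \frac{1}{-9381 + \left(\left(-4\right) 2 \cdot 8 - 1\right)} = \frac{1}{-9381 - 65} = \frac{1}{-9446} = - \frac{1}{9446}$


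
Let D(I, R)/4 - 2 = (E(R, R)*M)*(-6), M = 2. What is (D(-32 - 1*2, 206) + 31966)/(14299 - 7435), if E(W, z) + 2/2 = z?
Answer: 3689/1144 ≈ 3.2247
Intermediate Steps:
E(W, z) = -1 + z
D(I, R) = 56 - 48*R (D(I, R) = 8 + 4*(((-1 + R)*2)*(-6)) = 8 + 4*((-2 + 2*R)*(-6)) = 8 + 4*(12 - 12*R) = 8 + (48 - 48*R) = 56 - 48*R)
(D(-32 - 1*2, 206) + 31966)/(14299 - 7435) = ((56 - 48*206) + 31966)/(14299 - 7435) = ((56 - 9888) + 31966)/6864 = (-9832 + 31966)*(1/6864) = 22134*(1/6864) = 3689/1144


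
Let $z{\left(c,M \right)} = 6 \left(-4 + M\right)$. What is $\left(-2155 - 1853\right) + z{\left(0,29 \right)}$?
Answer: $-3858$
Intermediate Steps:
$z{\left(c,M \right)} = -24 + 6 M$
$\left(-2155 - 1853\right) + z{\left(0,29 \right)} = \left(-2155 - 1853\right) + \left(-24 + 6 \cdot 29\right) = \left(-2155 - 1853\right) + \left(-24 + 174\right) = -4008 + 150 = -3858$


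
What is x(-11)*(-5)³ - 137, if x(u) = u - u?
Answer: -137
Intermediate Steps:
x(u) = 0
x(-11)*(-5)³ - 137 = 0*(-5)³ - 137 = 0*(-125) - 137 = 0 - 137 = -137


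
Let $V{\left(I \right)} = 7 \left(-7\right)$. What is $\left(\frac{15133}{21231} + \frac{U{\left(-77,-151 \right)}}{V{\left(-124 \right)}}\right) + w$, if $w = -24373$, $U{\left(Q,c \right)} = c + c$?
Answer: $- \frac{3621220244}{148617} \approx -24366.0$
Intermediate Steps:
$V{\left(I \right)} = -49$
$U{\left(Q,c \right)} = 2 c$
$\left(\frac{15133}{21231} + \frac{U{\left(-77,-151 \right)}}{V{\left(-124 \right)}}\right) + w = \left(\frac{15133}{21231} + \frac{2 \left(-151\right)}{-49}\right) - 24373 = \left(15133 \cdot \frac{1}{21231} - - \frac{302}{49}\right) - 24373 = \left(\frac{15133}{21231} + \frac{302}{49}\right) - 24373 = \frac{1021897}{148617} - 24373 = - \frac{3621220244}{148617}$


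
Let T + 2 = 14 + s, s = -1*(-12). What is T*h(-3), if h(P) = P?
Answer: -72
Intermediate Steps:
s = 12
T = 24 (T = -2 + (14 + 12) = -2 + 26 = 24)
T*h(-3) = 24*(-3) = -72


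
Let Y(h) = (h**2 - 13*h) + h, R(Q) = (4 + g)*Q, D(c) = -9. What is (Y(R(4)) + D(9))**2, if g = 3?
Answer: 192721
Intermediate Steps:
R(Q) = 7*Q (R(Q) = (4 + 3)*Q = 7*Q)
Y(h) = h**2 - 12*h
(Y(R(4)) + D(9))**2 = ((7*4)*(-12 + 7*4) - 9)**2 = (28*(-12 + 28) - 9)**2 = (28*16 - 9)**2 = (448 - 9)**2 = 439**2 = 192721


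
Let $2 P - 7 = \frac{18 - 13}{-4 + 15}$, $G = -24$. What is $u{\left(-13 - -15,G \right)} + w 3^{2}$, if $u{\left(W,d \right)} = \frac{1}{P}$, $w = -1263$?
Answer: $- \frac{466036}{41} \approx -11367.0$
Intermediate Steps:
$P = \frac{41}{11}$ ($P = \frac{7}{2} + \frac{\left(18 - 13\right) \frac{1}{-4 + 15}}{2} = \frac{7}{2} + \frac{5 \cdot \frac{1}{11}}{2} = \frac{7}{2} + \frac{1}{2} \cdot \frac{5}{11} = \frac{7}{2} + \frac{5}{22} = \frac{41}{11} \approx 3.7273$)
$u{\left(W,d \right)} = \frac{11}{41}$ ($u{\left(W,d \right)} = \frac{1}{\frac{41}{11}} = \frac{11}{41}$)
$u{\left(-13 - -15,G \right)} + w 3^{2} = \frac{11}{41} - 1263 \cdot 3^{2} = \frac{11}{41} - 11367 = - \frac{466036}{41}$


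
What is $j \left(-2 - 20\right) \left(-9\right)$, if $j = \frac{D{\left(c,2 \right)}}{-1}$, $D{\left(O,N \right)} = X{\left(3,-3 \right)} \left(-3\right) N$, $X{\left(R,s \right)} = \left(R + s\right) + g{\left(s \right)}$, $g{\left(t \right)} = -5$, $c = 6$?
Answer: $-5940$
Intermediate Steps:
$X{\left(R,s \right)} = -5 + R + s$ ($X{\left(R,s \right)} = \left(R + s\right) - 5 = -5 + R + s$)
$D{\left(O,N \right)} = 15 N$ ($D{\left(O,N \right)} = \left(-5 + 3 - 3\right) \left(-3\right) N = \left(-5\right) \left(-3\right) N = 15 N$)
$j = -30$ ($j = \frac{15 \cdot 2}{-1} = 30 \left(-1\right) = -30$)
$j \left(-2 - 20\right) \left(-9\right) = - 30 \left(-2 - 20\right) \left(-9\right) = \left(-30\right) \left(-22\right) \left(-9\right) = 660 \left(-9\right) = -5940$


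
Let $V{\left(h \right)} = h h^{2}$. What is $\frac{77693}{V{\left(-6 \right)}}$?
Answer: $- \frac{77693}{216} \approx -359.69$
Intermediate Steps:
$V{\left(h \right)} = h^{3}$
$\frac{77693}{V{\left(-6 \right)}} = \frac{77693}{\left(-6\right)^{3}} = \frac{77693}{-216} = 77693 \left(- \frac{1}{216}\right) = - \frac{77693}{216}$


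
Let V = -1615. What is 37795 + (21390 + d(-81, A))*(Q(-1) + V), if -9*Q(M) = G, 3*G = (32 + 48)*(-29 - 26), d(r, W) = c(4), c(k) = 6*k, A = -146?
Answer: -279505135/9 ≈ -3.1056e+7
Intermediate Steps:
d(r, W) = 24 (d(r, W) = 6*4 = 24)
G = -4400/3 (G = ((32 + 48)*(-29 - 26))/3 = (80*(-55))/3 = (1/3)*(-4400) = -4400/3 ≈ -1466.7)
Q(M) = 4400/27 (Q(M) = -1/9*(-4400/3) = 4400/27)
37795 + (21390 + d(-81, A))*(Q(-1) + V) = 37795 + (21390 + 24)*(4400/27 - 1615) = 37795 + 21414*(-39205/27) = 37795 - 279845290/9 = -279505135/9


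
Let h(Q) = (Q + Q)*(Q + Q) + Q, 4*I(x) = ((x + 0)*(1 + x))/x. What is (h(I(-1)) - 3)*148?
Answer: -444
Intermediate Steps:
I(x) = ¼ + x/4 (I(x) = (((x + 0)*(1 + x))/x)/4 = ((x*(1 + x))/x)/4 = (1 + x)/4 = ¼ + x/4)
h(Q) = Q + 4*Q² (h(Q) = (2*Q)*(2*Q) + Q = 4*Q² + Q = Q + 4*Q²)
(h(I(-1)) - 3)*148 = ((¼ + (¼)*(-1))*(1 + 4*(¼ + (¼)*(-1))) - 3)*148 = ((¼ - ¼)*(1 + 4*(¼ - ¼)) - 3)*148 = (0*(1 + 4*0) - 3)*148 = (0*(1 + 0) - 3)*148 = (0*1 - 3)*148 = (0 - 3)*148 = -3*148 = -444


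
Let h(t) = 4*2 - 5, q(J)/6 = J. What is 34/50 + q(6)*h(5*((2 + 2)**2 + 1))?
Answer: 2717/25 ≈ 108.68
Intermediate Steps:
q(J) = 6*J
h(t) = 3 (h(t) = 8 - 5 = 3)
34/50 + q(6)*h(5*((2 + 2)**2 + 1)) = 34/50 + (6*6)*3 = 34*(1/50) + 36*3 = 17/25 + 108 = 2717/25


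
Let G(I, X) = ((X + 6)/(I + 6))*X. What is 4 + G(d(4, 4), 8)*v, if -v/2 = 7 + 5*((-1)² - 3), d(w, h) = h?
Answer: 356/5 ≈ 71.200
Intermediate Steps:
v = 6 (v = -2*(7 + 5*((-1)² - 3)) = -2*(7 + 5*(1 - 3)) = -2*(7 + 5*(-2)) = -2*(7 - 10) = -2*(-3) = 6)
G(I, X) = X*(6 + X)/(6 + I) (G(I, X) = ((6 + X)/(6 + I))*X = X*(6 + X)/(6 + I))
4 + G(d(4, 4), 8)*v = 4 + (8*(6 + 8)/(6 + 4))*6 = 4 + (8*14/10)*6 = 4 + (8*(⅒)*14)*6 = 4 + (56/5)*6 = 4 + 336/5 = 356/5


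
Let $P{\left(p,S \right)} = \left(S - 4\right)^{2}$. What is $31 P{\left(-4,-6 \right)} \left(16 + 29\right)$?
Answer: $139500$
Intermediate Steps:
$P{\left(p,S \right)} = \left(-4 + S\right)^{2}$
$31 P{\left(-4,-6 \right)} \left(16 + 29\right) = 31 \left(-4 - 6\right)^{2} \left(16 + 29\right) = 31 \left(-10\right)^{2} \cdot 45 = 31 \cdot 100 \cdot 45 = 3100 \cdot 45 = 139500$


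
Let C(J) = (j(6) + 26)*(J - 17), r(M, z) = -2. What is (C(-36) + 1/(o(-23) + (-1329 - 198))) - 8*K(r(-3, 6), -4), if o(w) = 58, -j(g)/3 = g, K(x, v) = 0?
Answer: -622857/1469 ≈ -424.00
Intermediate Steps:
j(g) = -3*g
C(J) = -136 + 8*J (C(J) = (-3*6 + 26)*(J - 17) = (-18 + 26)*(-17 + J) = 8*(-17 + J) = -136 + 8*J)
(C(-36) + 1/(o(-23) + (-1329 - 198))) - 8*K(r(-3, 6), -4) = ((-136 + 8*(-36)) + 1/(58 + (-1329 - 198))) - 8*0 = ((-136 - 288) + 1/(58 - 1527)) + 0 = (-424 + 1/(-1469)) + 0 = (-424 - 1/1469) + 0 = -622857/1469 + 0 = -622857/1469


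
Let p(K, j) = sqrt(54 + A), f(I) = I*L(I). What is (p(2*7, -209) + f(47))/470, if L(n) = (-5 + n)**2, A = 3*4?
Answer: 882/5 + sqrt(66)/470 ≈ 176.42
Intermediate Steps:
A = 12
f(I) = I*(-5 + I)**2
p(K, j) = sqrt(66) (p(K, j) = sqrt(54 + 12) = sqrt(66))
(p(2*7, -209) + f(47))/470 = (sqrt(66) + 47*(-5 + 47)**2)/470 = (sqrt(66) + 47*42**2)*(1/470) = (sqrt(66) + 47*1764)*(1/470) = (sqrt(66) + 82908)*(1/470) = (82908 + sqrt(66))*(1/470) = 882/5 + sqrt(66)/470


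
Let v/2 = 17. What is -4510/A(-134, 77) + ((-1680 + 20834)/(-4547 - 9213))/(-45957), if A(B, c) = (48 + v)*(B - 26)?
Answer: 54348941/158092080 ≈ 0.34378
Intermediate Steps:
v = 34 (v = 2*17 = 34)
A(B, c) = -2132 + 82*B (A(B, c) = (48 + 34)*(B - 26) = 82*(-26 + B) = -2132 + 82*B)
-4510/A(-134, 77) + ((-1680 + 20834)/(-4547 - 9213))/(-45957) = -4510/(-2132 + 82*(-134)) + ((-1680 + 20834)/(-4547 - 9213))/(-45957) = -4510/(-2132 - 10988) + (19154/(-13760))*(-1/45957) = -4510/(-13120) + (19154*(-1/13760))*(-1/45957) = -4510*(-1/13120) - 9577/6880*(-1/45957) = 11/32 + 9577/316184160 = 54348941/158092080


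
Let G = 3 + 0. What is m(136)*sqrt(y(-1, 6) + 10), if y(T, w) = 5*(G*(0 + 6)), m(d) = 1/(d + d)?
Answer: 5/136 ≈ 0.036765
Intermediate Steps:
G = 3
m(d) = 1/(2*d)
y(T, w) = 90 (y(T, w) = 5*(3*(0 + 6)) = 5*(3*6) = 5*18 = 90)
m(136)*sqrt(y(-1, 6) + 10) = ((1/2)/136)*sqrt(90 + 10) = ((1/2)*(1/136))*sqrt(100) = (1/272)*10 = 5/136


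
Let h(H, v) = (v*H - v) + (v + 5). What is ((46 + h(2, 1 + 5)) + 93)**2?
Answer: 24336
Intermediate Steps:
h(H, v) = 5 + H*v (h(H, v) = (H*v - v) + (5 + v) = (-v + H*v) + (5 + v) = 5 + H*v)
((46 + h(2, 1 + 5)) + 93)**2 = ((46 + (5 + 2*(1 + 5))) + 93)**2 = ((46 + (5 + 2*6)) + 93)**2 = ((46 + (5 + 12)) + 93)**2 = ((46 + 17) + 93)**2 = (63 + 93)**2 = 156**2 = 24336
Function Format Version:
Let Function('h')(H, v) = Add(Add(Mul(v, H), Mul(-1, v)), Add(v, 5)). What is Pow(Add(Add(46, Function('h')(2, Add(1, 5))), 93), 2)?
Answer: 24336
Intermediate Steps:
Function('h')(H, v) = Add(5, Mul(H, v)) (Function('h')(H, v) = Add(Add(Mul(H, v), Mul(-1, v)), Add(5, v)) = Add(Add(Mul(-1, v), Mul(H, v)), Add(5, v)) = Add(5, Mul(H, v)))
Pow(Add(Add(46, Function('h')(2, Add(1, 5))), 93), 2) = Pow(Add(Add(46, Add(5, Mul(2, Add(1, 5)))), 93), 2) = Pow(Add(Add(46, Add(5, Mul(2, 6))), 93), 2) = Pow(Add(Add(46, Add(5, 12)), 93), 2) = Pow(Add(Add(46, 17), 93), 2) = Pow(Add(63, 93), 2) = Pow(156, 2) = 24336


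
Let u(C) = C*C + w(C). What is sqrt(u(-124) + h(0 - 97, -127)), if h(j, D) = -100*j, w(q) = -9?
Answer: sqrt(25067) ≈ 158.33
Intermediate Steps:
u(C) = -9 + C**2 (u(C) = C*C - 9 = C**2 - 9 = -9 + C**2)
sqrt(u(-124) + h(0 - 97, -127)) = sqrt((-9 + (-124)**2) - 100*(0 - 97)) = sqrt((-9 + 15376) - 100*(-97)) = sqrt(15367 + 9700) = sqrt(25067)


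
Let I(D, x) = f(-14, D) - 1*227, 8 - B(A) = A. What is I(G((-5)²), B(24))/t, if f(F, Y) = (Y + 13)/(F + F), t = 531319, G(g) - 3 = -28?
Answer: -1586/3719233 ≈ -0.00042643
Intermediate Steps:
B(A) = 8 - A
G(g) = -25 (G(g) = 3 - 28 = -25)
f(F, Y) = (13 + Y)/(2*F) (f(F, Y) = (13 + Y)/((2*F)) = (13 + Y)*(1/(2*F)) = (13 + Y)/(2*F))
I(D, x) = -6369/28 - D/28 (I(D, x) = (½)*(13 + D)/(-14) - 1*227 = (½)*(-1/14)*(13 + D) - 227 = (-13/28 - D/28) - 227 = -6369/28 - D/28)
I(G((-5)²), B(24))/t = (-6369/28 - 1/28*(-25))/531319 = (-6369/28 + 25/28)*(1/531319) = -1586/7*1/531319 = -1586/3719233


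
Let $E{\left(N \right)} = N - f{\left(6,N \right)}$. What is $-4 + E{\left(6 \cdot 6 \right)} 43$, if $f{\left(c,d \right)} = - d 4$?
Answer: $7736$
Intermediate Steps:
$f{\left(c,d \right)} = - 4 d$
$E{\left(N \right)} = 5 N$ ($E{\left(N \right)} = N - - 4 N = N + 4 N = 5 N$)
$-4 + E{\left(6 \cdot 6 \right)} 43 = -4 + 5 \cdot 6 \cdot 6 \cdot 43 = -4 + 5 \cdot 36 \cdot 43 = -4 + 180 \cdot 43 = -4 + 7740 = 7736$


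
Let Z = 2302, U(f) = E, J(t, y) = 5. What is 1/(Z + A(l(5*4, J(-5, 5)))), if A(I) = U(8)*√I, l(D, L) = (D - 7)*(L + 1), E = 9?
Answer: 1151/2646443 - 9*√78/5292886 ≈ 0.00041991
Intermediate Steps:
U(f) = 9
l(D, L) = (1 + L)*(-7 + D) (l(D, L) = (-7 + D)*(1 + L) = (1 + L)*(-7 + D))
A(I) = 9*√I
1/(Z + A(l(5*4, J(-5, 5)))) = 1/(2302 + 9*√(-7 + 5*4 - 7*5 + (5*4)*5)) = 1/(2302 + 9*√(-7 + 20 - 35 + 20*5)) = 1/(2302 + 9*√(-7 + 20 - 35 + 100)) = 1/(2302 + 9*√78)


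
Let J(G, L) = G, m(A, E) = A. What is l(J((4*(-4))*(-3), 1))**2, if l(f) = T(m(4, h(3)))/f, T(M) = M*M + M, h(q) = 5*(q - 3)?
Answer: 25/144 ≈ 0.17361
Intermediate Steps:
h(q) = -15 + 5*q (h(q) = 5*(-3 + q) = -15 + 5*q)
T(M) = M + M**2 (T(M) = M**2 + M = M + M**2)
l(f) = 20/f (l(f) = (4*(1 + 4))/f = (4*5)/f = 20/f)
l(J((4*(-4))*(-3), 1))**2 = (20/(((4*(-4))*(-3))))**2 = (20/((-16*(-3))))**2 = (20/48)**2 = (20*(1/48))**2 = (5/12)**2 = 25/144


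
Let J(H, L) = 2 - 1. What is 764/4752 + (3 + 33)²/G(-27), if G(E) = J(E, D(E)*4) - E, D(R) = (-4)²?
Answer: 386249/8316 ≈ 46.446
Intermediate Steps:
D(R) = 16
J(H, L) = 1
G(E) = 1 - E
764/4752 + (3 + 33)²/G(-27) = 764/4752 + (3 + 33)²/(1 - 1*(-27)) = 764*(1/4752) + 36²/(1 + 27) = 191/1188 + 1296/28 = 191/1188 + 1296*(1/28) = 191/1188 + 324/7 = 386249/8316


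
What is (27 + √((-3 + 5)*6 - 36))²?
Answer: 705 + 108*I*√6 ≈ 705.0 + 264.54*I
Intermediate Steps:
(27 + √((-3 + 5)*6 - 36))² = (27 + √(2*6 - 36))² = (27 + √(12 - 36))² = (27 + √(-24))² = (27 + 2*I*√6)²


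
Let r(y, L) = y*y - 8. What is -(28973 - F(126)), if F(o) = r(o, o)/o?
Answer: -1817365/63 ≈ -28847.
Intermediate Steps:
r(y, L) = -8 + y² (r(y, L) = y² - 8 = -8 + y²)
F(o) = (-8 + o²)/o
-(28973 - F(126)) = -(28973 - (126 - 8/126)) = -(28973 - (126 - 8*1/126)) = -(28973 - (126 - 4/63)) = -(28973 - 1*7934/63) = -(28973 - 7934/63) = -1*1817365/63 = -1817365/63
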